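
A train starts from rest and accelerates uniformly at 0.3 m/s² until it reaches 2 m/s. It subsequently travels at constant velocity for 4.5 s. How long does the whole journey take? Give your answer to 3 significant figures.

Phase 1 (accelerating): v₀ = 0 m/s, a = 0.3 m/s².
v = v₀ + at → t = (2 − 0) / 0.3 = 6.67 s
v² = v₀² + 2aΔx → Δx = (2² − 0²)/(2·0.3) = 6.67 m

Phase 2 (constant speed): v₀ = 2.00 m/s, a = 0 m/s².
v = v₀ + at = 2.00 + (0)(4.5) = 2.00 m/s
Δx = v₀t + ½at² = 2.00·4.5 + 0.5·0·4.5² = 9.00 m
Total time = 6.67 + 4.50 = 11.2 s

11.2 s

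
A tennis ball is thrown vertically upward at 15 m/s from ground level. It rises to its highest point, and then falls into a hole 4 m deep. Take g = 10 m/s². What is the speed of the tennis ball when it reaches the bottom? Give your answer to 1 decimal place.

Phase 1 (rising): v₀ = 15.0 m/s, a = -10 m/s².
v = v₀ + at → t = (0 − 15.0) / -10 = 1.50 s
v² = v₀² + 2aΔx → Δx = (0² − 15.0²)/(2·-10) = 11.2 m

Phase 2 (falling): v₀ = 0 m/s, a = -10 m/s².
Falls 15.2 m from rest: t = √(2·15.2/10) = 1.75 s; v = g·t = 17.5 m/s.
Final speed = 17.5 m/s

17.5 m/s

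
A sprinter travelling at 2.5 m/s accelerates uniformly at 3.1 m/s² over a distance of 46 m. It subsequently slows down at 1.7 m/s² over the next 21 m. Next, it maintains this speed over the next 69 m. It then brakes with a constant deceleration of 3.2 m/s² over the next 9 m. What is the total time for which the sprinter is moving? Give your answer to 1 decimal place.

11.3 s

Phase 1 (accelerating): v₀ = 2.50 m/s, a = 3.1 m/s².
v² = v₀² + 2aΔx = 2.50² + 2·3.1·46 = 291 → v = 17.1 m/s
t = (v − v₀)/a = (17.1 − 2.50)/3.1 = 4.70 s

Phase 2 (decelerating): v₀ = 17.1 m/s, a = -1.7 m/s².
v² = v₀² + 2aΔx = 17.1² + 2·-1.7·21 = 220 → v = 14.8 m/s
t = (v − v₀)/a = (14.8 − 17.1)/-1.7 = 1.32 s

Phase 3 (constant speed): v₀ = 14.8 m/s, a = 0 m/s².
Constant speed: t = d/v = 69/14.8 = 4.65 s

Phase 4 (decelerating): v₀ = 14.8 m/s, a = -3.2 m/s².
v² = v₀² + 2aΔx = 14.8² + 2·-3.2·9 = 162 → v = 12.7 m/s
t = (v − v₀)/a = (12.7 − 14.8)/-3.2 = 0.653 s
Total time = 4.70 + 1.32 + 4.65 + 0.653 = 11.3 s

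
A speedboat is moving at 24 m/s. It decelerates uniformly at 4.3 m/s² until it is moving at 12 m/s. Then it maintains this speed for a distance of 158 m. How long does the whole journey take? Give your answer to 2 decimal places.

15.96 s

Phase 1 (decelerating): v₀ = 24.0 m/s, a = -4.3 m/s².
v = v₀ + at → t = (12 − 24.0) / -4.3 = 2.79 s
v² = v₀² + 2aΔx → Δx = (12² − 24.0²)/(2·-4.3) = 50.2 m

Phase 2 (constant speed): v₀ = 12.0 m/s, a = 0 m/s².
Constant speed: t = d/v = 158/12.0 = 13.2 s
Total time = 2.79 + 13.2 = 16.0 s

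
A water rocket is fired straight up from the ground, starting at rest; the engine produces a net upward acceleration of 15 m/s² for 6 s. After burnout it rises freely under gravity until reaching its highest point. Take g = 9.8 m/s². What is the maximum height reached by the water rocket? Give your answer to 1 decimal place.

683.3 m

Phase 1 (powered ascent): v₀ = 0 m/s, a = 15 m/s².
v = v₀ + at = 0 + (15)(6) = 90.0 m/s
Δx = v₀t + ½at² = 0·6 + 0.5·15·6² = 270 m

Phase 2 (coasting upward): v₀ = 90.0 m/s, a = -9.8 m/s².
v = v₀ + at → t = (0 − 90.0) / -9.8 = 9.18 s
v² = v₀² + 2aΔx → Δx = (0² − 90.0²)/(2·-9.8) = 413 m
Maximum height = 270 + 413 = 683 m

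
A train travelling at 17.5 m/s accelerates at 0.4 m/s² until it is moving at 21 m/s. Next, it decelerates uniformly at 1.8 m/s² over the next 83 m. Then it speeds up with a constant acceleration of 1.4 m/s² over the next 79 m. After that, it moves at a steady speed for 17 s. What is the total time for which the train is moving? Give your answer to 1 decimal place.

Phase 1 (accelerating): v₀ = 17.5 m/s, a = 0.4 m/s².
v = v₀ + at → t = (21 − 17.5) / 0.4 = 8.75 s
v² = v₀² + 2aΔx → Δx = (21² − 17.5²)/(2·0.4) = 168 m

Phase 2 (decelerating): v₀ = 21.0 m/s, a = -1.8 m/s².
v² = v₀² + 2aΔx = 21.0² + 2·-1.8·83 = 142 → v = 11.9 m/s
t = (v − v₀)/a = (11.9 − 21.0)/-1.8 = 5.04 s

Phase 3 (accelerating): v₀ = 11.9 m/s, a = 1.4 m/s².
v² = v₀² + 2aΔx = 11.9² + 2·1.4·79 = 363 → v = 19.1 m/s
t = (v − v₀)/a = (19.1 − 11.9)/1.4 = 5.10 s

Phase 4 (constant speed): v₀ = 19.1 m/s, a = 0 m/s².
v = v₀ + at = 19.1 + (0)(17) = 19.1 m/s
Δx = v₀t + ½at² = 19.1·17 + 0.5·0·17² = 324 m
Total time = 8.75 + 5.04 + 5.10 + 17.0 = 35.9 s

35.9 s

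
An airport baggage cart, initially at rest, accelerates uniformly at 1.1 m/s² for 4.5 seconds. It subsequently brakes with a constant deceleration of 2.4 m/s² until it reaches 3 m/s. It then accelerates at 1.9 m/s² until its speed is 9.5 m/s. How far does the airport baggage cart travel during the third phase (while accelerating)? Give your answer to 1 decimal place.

21.4 m

Phase 1 (accelerating): v₀ = 0 m/s, a = 1.1 m/s².
v = v₀ + at = 0 + (1.1)(4.5) = 4.95 m/s
Δx = v₀t + ½at² = 0·4.5 + 0.5·1.1·4.5² = 11.1 m

Phase 2 (decelerating): v₀ = 4.95 m/s, a = -2.4 m/s².
v = v₀ + at → t = (3 − 4.95) / -2.4 = 0.813 s
v² = v₀² + 2aΔx → Δx = (3² − 4.95²)/(2·-2.4) = 3.23 m

Phase 3 (accelerating): v₀ = 3.00 m/s, a = 1.9 m/s².
v = v₀ + at → t = (9.5 − 3.00) / 1.9 = 3.42 s
v² = v₀² + 2aΔx → Δx = (9.5² − 3.00²)/(2·1.9) = 21.4 m
Distance in phase 3 = 21.4 m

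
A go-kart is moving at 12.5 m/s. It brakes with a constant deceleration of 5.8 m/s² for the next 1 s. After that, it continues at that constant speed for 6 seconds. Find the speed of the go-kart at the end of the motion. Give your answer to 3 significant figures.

Phase 1 (decelerating): v₀ = 12.5 m/s, a = -5.8 m/s².
v = v₀ + at = 12.5 + (-5.8)(1) = 6.70 m/s
Δx = v₀t + ½at² = 12.5·1 + 0.5·-5.8·1² = 9.60 m

Phase 2 (constant speed): v₀ = 6.70 m/s, a = 0 m/s².
v = v₀ + at = 6.70 + (0)(6) = 6.70 m/s
Δx = v₀t + ½at² = 6.70·6 + 0.5·0·6² = 40.2 m
Final speed = 6.70 m/s

6.70 m/s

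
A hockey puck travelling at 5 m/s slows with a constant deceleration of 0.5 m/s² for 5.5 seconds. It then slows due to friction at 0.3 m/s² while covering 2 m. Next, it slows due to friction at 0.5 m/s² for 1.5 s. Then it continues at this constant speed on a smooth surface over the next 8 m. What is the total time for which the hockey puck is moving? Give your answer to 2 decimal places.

14.53 s

Phase 1 (decelerating): v₀ = 5.00 m/s, a = -0.5 m/s².
v = v₀ + at = 5.00 + (-0.5)(5.5) = 2.25 m/s
Δx = v₀t + ½at² = 5.00·5.5 + 0.5·-0.5·5.5² = 19.9 m

Phase 2 (decelerating): v₀ = 2.25 m/s, a = -0.3 m/s².
v² = v₀² + 2aΔx = 2.25² + 2·-0.3·2 = 3.86 → v = 1.97 m/s
t = (v − v₀)/a = (1.97 − 2.25)/-0.3 = 0.949 s

Phase 3 (decelerating): v₀ = 1.97 m/s, a = -0.5 m/s².
v = v₀ + at = 1.97 + (-0.5)(1.5) = 1.22 m/s
Δx = v₀t + ½at² = 1.97·1.5 + 0.5·-0.5·1.5² = 2.39 m

Phase 4 (constant speed): v₀ = 1.22 m/s, a = 0 m/s².
Constant speed: t = d/v = 8/1.22 = 6.58 s
Total time = 5.50 + 0.949 + 1.50 + 6.58 = 14.5 s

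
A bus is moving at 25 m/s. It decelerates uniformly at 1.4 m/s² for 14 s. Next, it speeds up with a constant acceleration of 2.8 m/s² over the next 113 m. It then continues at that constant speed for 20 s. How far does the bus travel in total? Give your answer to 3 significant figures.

840 m

Phase 1 (decelerating): v₀ = 25.0 m/s, a = -1.4 m/s².
v = v₀ + at = 25.0 + (-1.4)(14) = 5.40 m/s
Δx = v₀t + ½at² = 25.0·14 + 0.5·-1.4·14² = 213 m

Phase 2 (accelerating): v₀ = 5.40 m/s, a = 2.8 m/s².
v² = v₀² + 2aΔx = 5.40² + 2·2.8·113 = 662 → v = 25.7 m/s
t = (v − v₀)/a = (25.7 − 5.40)/2.8 = 7.26 s

Phase 3 (constant speed): v₀ = 25.7 m/s, a = 0 m/s².
v = v₀ + at = 25.7 + (0)(20) = 25.7 m/s
Δx = v₀t + ½at² = 25.7·20 + 0.5·0·20² = 515 m
Total distance = 213 + 113 + 515 = 840 m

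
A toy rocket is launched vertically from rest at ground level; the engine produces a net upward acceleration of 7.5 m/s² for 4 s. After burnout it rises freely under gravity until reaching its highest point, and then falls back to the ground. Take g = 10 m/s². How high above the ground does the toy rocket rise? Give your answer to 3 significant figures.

Phase 1 (powered ascent): v₀ = 0 m/s, a = 7.5 m/s².
v = v₀ + at = 0 + (7.5)(4) = 30.0 m/s
Δx = v₀t + ½at² = 0·4 + 0.5·7.5·4² = 60.0 m

Phase 2 (coasting upward): v₀ = 30.0 m/s, a = -10 m/s².
v = v₀ + at → t = (0 − 30.0) / -10 = 3.00 s
v² = v₀² + 2aΔx → Δx = (0² − 30.0²)/(2·-10) = 45.0 m
Maximum height = 60.0 + 45.0 = 105 m

105 m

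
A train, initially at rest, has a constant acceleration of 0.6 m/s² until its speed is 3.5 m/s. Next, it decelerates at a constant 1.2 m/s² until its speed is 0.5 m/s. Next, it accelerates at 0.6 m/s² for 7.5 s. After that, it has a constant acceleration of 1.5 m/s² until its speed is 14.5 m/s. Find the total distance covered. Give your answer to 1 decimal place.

Phase 1 (accelerating): v₀ = 0 m/s, a = 0.6 m/s².
v = v₀ + at → t = (3.5 − 0) / 0.6 = 5.83 s
v² = v₀² + 2aΔx → Δx = (3.5² − 0²)/(2·0.6) = 10.2 m

Phase 2 (decelerating): v₀ = 3.50 m/s, a = -1.2 m/s².
v = v₀ + at → t = (0.5 − 3.50) / -1.2 = 2.50 s
v² = v₀² + 2aΔx → Δx = (0.5² − 3.50²)/(2·-1.2) = 5.00 m

Phase 3 (accelerating): v₀ = 0.500 m/s, a = 0.6 m/s².
v = v₀ + at = 0.500 + (0.6)(7.5) = 5.00 m/s
Δx = v₀t + ½at² = 0.500·7.5 + 0.5·0.6·7.5² = 20.6 m

Phase 4 (accelerating): v₀ = 5.00 m/s, a = 1.5 m/s².
v = v₀ + at → t = (14.5 − 5.00) / 1.5 = 6.33 s
v² = v₀² + 2aΔx → Δx = (14.5² − 5.00²)/(2·1.5) = 61.8 m
Total distance = 10.2 + 5.00 + 20.6 + 61.8 = 97.6 m

97.6 m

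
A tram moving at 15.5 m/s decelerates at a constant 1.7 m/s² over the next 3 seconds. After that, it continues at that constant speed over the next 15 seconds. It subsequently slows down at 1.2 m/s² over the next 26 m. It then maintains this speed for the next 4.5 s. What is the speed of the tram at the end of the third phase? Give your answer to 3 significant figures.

Phase 1 (decelerating): v₀ = 15.5 m/s, a = -1.7 m/s².
v = v₀ + at = 15.5 + (-1.7)(3) = 10.4 m/s
Δx = v₀t + ½at² = 15.5·3 + 0.5·-1.7·3² = 38.9 m

Phase 2 (constant speed): v₀ = 10.4 m/s, a = 0 m/s².
v = v₀ + at = 10.4 + (0)(15) = 10.4 m/s
Δx = v₀t + ½at² = 10.4·15 + 0.5·0·15² = 156 m

Phase 3 (decelerating): v₀ = 10.4 m/s, a = -1.2 m/s².
v² = v₀² + 2aΔx = 10.4² + 2·-1.2·26 = 45.8 → v = 6.76 m/s
t = (v − v₀)/a = (6.76 − 10.4)/-1.2 = 3.03 s
Speed at end of phase 3 = 6.76 m/s

6.76 m/s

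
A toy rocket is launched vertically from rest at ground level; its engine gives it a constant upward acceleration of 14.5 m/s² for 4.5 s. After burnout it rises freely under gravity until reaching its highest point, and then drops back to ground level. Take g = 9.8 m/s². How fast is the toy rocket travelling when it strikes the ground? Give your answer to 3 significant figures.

Phase 1 (powered ascent): v₀ = 0 m/s, a = 14.5 m/s².
v = v₀ + at = 0 + (14.5)(4.5) = 65.2 m/s
Δx = v₀t + ½at² = 0·4.5 + 0.5·14.5·4.5² = 147 m

Phase 2 (coasting upward): v₀ = 65.2 m/s, a = -9.8 m/s².
v = v₀ + at → t = (0 − 65.2) / -9.8 = 6.66 s
v² = v₀² + 2aΔx → Δx = (0² − 65.2²)/(2·-9.8) = 217 m

Phase 3 (free fall): v₀ = 0 m/s, a = -9.8 m/s².
Falls 364 m from rest: t = √(2·364/9.8) = 8.62 s; v = g·t = 84.5 m/s.
Impact speed = 84.5 m/s

84.5 m/s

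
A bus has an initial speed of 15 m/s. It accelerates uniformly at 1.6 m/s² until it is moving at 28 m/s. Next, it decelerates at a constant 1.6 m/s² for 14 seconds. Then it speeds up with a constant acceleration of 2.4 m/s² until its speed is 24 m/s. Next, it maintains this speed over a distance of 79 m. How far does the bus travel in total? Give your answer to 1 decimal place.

602.4 m

Phase 1 (accelerating): v₀ = 15.0 m/s, a = 1.6 m/s².
v = v₀ + at → t = (28 − 15.0) / 1.6 = 8.12 s
v² = v₀² + 2aΔx → Δx = (28² − 15.0²)/(2·1.6) = 175 m

Phase 2 (decelerating): v₀ = 28.0 m/s, a = -1.6 m/s².
v = v₀ + at = 28.0 + (-1.6)(14) = 5.60 m/s
Δx = v₀t + ½at² = 28.0·14 + 0.5·-1.6·14² = 235 m

Phase 3 (accelerating): v₀ = 5.60 m/s, a = 2.4 m/s².
v = v₀ + at → t = (24 − 5.60) / 2.4 = 7.67 s
v² = v₀² + 2aΔx → Δx = (24² − 5.60²)/(2·2.4) = 113 m

Phase 4 (constant speed): v₀ = 24.0 m/s, a = 0 m/s².
Constant speed: t = d/v = 79/24.0 = 3.29 s
Total distance = 175 + 235 + 113 + 79.0 = 602 m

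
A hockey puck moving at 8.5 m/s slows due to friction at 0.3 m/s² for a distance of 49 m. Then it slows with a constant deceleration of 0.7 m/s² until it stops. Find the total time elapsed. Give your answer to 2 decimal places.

Phase 1 (decelerating): v₀ = 8.50 m/s, a = -0.3 m/s².
v² = v₀² + 2aΔx = 8.50² + 2·-0.3·49 = 42.9 → v = 6.55 m/s
t = (v − v₀)/a = (6.55 − 8.50)/-0.3 = 6.51 s

Phase 2 (decelerating): v₀ = 6.55 m/s, a = -0.7 m/s².
v = v₀ + at → t = (0 − 6.55) / -0.7 = 9.35 s
v² = v₀² + 2aΔx → Δx = (0² − 6.55²)/(2·-0.7) = 30.6 m
Total time = 6.51 + 9.35 = 15.9 s

15.86 s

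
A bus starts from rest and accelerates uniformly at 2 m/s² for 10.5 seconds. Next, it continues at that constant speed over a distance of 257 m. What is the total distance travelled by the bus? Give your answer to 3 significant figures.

Phase 1 (accelerating): v₀ = 0 m/s, a = 2 m/s².
v = v₀ + at = 0 + (2)(10.5) = 21.0 m/s
Δx = v₀t + ½at² = 0·10.5 + 0.5·2·10.5² = 110 m

Phase 2 (constant speed): v₀ = 21.0 m/s, a = 0 m/s².
Constant speed: t = d/v = 257/21.0 = 12.2 s
Total distance = 110 + 257 = 367 m

367 m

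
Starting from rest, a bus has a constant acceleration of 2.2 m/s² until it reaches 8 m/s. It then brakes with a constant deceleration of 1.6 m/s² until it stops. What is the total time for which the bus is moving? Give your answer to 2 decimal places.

8.64 s

Phase 1 (accelerating): v₀ = 0 m/s, a = 2.2 m/s².
v = v₀ + at → t = (8 − 0) / 2.2 = 3.64 s
v² = v₀² + 2aΔx → Δx = (8² − 0²)/(2·2.2) = 14.5 m

Phase 2 (decelerating): v₀ = 8.00 m/s, a = -1.6 m/s².
v = v₀ + at → t = (0 − 8.00) / -1.6 = 5.00 s
v² = v₀² + 2aΔx → Δx = (0² − 8.00²)/(2·-1.6) = 20.0 m
Total time = 3.64 + 5.00 = 8.64 s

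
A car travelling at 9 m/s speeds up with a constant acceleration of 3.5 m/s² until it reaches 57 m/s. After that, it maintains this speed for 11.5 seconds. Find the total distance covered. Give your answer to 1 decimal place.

Phase 1 (accelerating): v₀ = 9.00 m/s, a = 3.5 m/s².
v = v₀ + at → t = (57 − 9.00) / 3.5 = 13.7 s
v² = v₀² + 2aΔx → Δx = (57² − 9.00²)/(2·3.5) = 453 m

Phase 2 (constant speed): v₀ = 57.0 m/s, a = 0 m/s².
v = v₀ + at = 57.0 + (0)(11.5) = 57.0 m/s
Δx = v₀t + ½at² = 57.0·11.5 + 0.5·0·11.5² = 656 m
Total distance = 453 + 656 = 1110 m

1108.1 m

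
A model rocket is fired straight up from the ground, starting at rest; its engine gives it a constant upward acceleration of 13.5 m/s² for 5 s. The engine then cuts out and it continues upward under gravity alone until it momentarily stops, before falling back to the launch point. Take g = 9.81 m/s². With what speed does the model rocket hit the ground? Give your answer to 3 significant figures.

88.7 m/s

Phase 1 (powered ascent): v₀ = 0 m/s, a = 13.5 m/s².
v = v₀ + at = 0 + (13.5)(5) = 67.5 m/s
Δx = v₀t + ½at² = 0·5 + 0.5·13.5·5² = 169 m

Phase 2 (coasting upward): v₀ = 67.5 m/s, a = -9.81 m/s².
v = v₀ + at → t = (0 − 67.5) / -9.81 = 6.88 s
v² = v₀² + 2aΔx → Δx = (0² − 67.5²)/(2·-9.81) = 232 m

Phase 3 (free fall): v₀ = 0 m/s, a = -9.81 m/s².
Falls 401 m from rest: t = √(2·401/9.81) = 9.04 s; v = g·t = 88.7 m/s.
Impact speed = 88.7 m/s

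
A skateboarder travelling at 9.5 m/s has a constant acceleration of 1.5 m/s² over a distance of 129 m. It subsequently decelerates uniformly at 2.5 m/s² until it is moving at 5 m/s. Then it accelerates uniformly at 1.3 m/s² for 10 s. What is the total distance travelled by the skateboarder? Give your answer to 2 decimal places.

Phase 1 (accelerating): v₀ = 9.50 m/s, a = 1.5 m/s².
v² = v₀² + 2aΔx = 9.50² + 2·1.5·129 = 477 → v = 21.8 m/s
t = (v − v₀)/a = (21.8 − 9.50)/1.5 = 8.23 s

Phase 2 (decelerating): v₀ = 21.8 m/s, a = -2.5 m/s².
v = v₀ + at → t = (5 − 21.8) / -2.5 = 6.74 s
v² = v₀² + 2aΔx → Δx = (5² − 21.8²)/(2·-2.5) = 90.5 m

Phase 3 (accelerating): v₀ = 5.00 m/s, a = 1.3 m/s².
v = v₀ + at = 5.00 + (1.3)(10) = 18.0 m/s
Δx = v₀t + ½at² = 5.00·10 + 0.5·1.3·10² = 115 m
Total distance = 129 + 90.5 + 115 = 334 m

334.45 m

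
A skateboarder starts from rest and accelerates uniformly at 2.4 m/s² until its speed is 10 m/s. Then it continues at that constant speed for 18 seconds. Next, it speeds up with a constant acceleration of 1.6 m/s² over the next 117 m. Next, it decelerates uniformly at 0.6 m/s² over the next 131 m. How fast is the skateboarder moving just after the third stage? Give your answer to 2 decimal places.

Phase 1 (accelerating): v₀ = 0 m/s, a = 2.4 m/s².
v = v₀ + at → t = (10 − 0) / 2.4 = 4.17 s
v² = v₀² + 2aΔx → Δx = (10² − 0²)/(2·2.4) = 20.8 m

Phase 2 (constant speed): v₀ = 10.0 m/s, a = 0 m/s².
v = v₀ + at = 10.0 + (0)(18) = 10.0 m/s
Δx = v₀t + ½at² = 10.0·18 + 0.5·0·18² = 180 m

Phase 3 (accelerating): v₀ = 10.0 m/s, a = 1.6 m/s².
v² = v₀² + 2aΔx = 10.0² + 2·1.6·117 = 474 → v = 21.8 m/s
t = (v − v₀)/a = (21.8 − 10.0)/1.6 = 7.36 s
Speed at end of phase 3 = 21.8 m/s

21.78 m/s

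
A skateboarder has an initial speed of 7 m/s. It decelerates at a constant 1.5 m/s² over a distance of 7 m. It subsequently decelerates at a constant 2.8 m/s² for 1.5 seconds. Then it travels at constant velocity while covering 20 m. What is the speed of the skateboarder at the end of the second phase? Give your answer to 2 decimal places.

Phase 1 (decelerating): v₀ = 7.00 m/s, a = -1.5 m/s².
v² = v₀² + 2aΔx = 7.00² + 2·-1.5·7 = 28.0 → v = 5.29 m/s
t = (v − v₀)/a = (5.29 − 7.00)/-1.5 = 1.14 s

Phase 2 (decelerating): v₀ = 5.29 m/s, a = -2.8 m/s².
v = v₀ + at = 5.29 + (-2.8)(1.5) = 1.09 m/s
Δx = v₀t + ½at² = 5.29·1.5 + 0.5·-2.8·1.5² = 4.79 m
Speed at end of phase 2 = 1.09 m/s

1.09 m/s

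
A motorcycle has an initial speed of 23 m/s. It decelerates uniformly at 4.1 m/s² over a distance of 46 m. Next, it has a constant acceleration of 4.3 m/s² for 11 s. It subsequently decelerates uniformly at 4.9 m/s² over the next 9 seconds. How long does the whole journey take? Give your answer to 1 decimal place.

Phase 1 (decelerating): v₀ = 23.0 m/s, a = -4.1 m/s².
v² = v₀² + 2aΔx = 23.0² + 2·-4.1·46 = 152 → v = 12.3 m/s
t = (v − v₀)/a = (12.3 − 23.0)/-4.1 = 2.60 s

Phase 2 (accelerating): v₀ = 12.3 m/s, a = 4.3 m/s².
v = v₀ + at = 12.3 + (4.3)(11) = 59.6 m/s
Δx = v₀t + ½at² = 12.3·11 + 0.5·4.3·11² = 396 m

Phase 3 (decelerating): v₀ = 59.6 m/s, a = -4.9 m/s².
v = v₀ + at = 59.6 + (-4.9)(9) = 15.5 m/s
Δx = v₀t + ½at² = 59.6·9 + 0.5·-4.9·9² = 338 m
Total time = 2.60 + 11.0 + 9.00 = 22.6 s

22.6 s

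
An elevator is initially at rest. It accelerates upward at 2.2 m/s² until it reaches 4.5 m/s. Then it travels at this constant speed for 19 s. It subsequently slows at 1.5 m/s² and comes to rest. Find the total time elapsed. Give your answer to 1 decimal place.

Phase 1 (accelerating): v₀ = 0 m/s, a = 2.2 m/s².
v = v₀ + at → t = (4.5 − 0) / 2.2 = 2.05 s
v² = v₀² + 2aΔx → Δx = (4.5² − 0²)/(2·2.2) = 4.60 m

Phase 2 (constant speed): v₀ = 4.50 m/s, a = 0 m/s².
v = v₀ + at = 4.50 + (0)(19) = 4.50 m/s
Δx = v₀t + ½at² = 4.50·19 + 0.5·0·19² = 85.5 m

Phase 3 (decelerating): v₀ = 4.50 m/s, a = -1.5 m/s².
v = v₀ + at → t = (0 − 4.50) / -1.5 = 3.00 s
v² = v₀² + 2aΔx → Δx = (0² − 4.50²)/(2·-1.5) = 6.75 m
Total time = 2.05 + 19.0 + 3.00 = 24.0 s

24.0 s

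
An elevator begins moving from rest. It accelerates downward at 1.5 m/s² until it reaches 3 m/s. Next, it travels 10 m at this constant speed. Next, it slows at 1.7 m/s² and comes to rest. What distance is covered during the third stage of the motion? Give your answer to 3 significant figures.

Phase 1 (accelerating): v₀ = 0 m/s, a = 1.5 m/s².
v = v₀ + at → t = (3 − 0) / 1.5 = 2.00 s
v² = v₀² + 2aΔx → Δx = (3² − 0²)/(2·1.5) = 3.00 m

Phase 2 (constant speed): v₀ = 3.00 m/s, a = 0 m/s².
Constant speed: t = d/v = 10/3.00 = 3.33 s

Phase 3 (decelerating): v₀ = 3.00 m/s, a = -1.7 m/s².
v = v₀ + at → t = (0 − 3.00) / -1.7 = 1.76 s
v² = v₀² + 2aΔx → Δx = (0² − 3.00²)/(2·-1.7) = 2.65 m
Distance in phase 3 = 2.65 m

2.65 m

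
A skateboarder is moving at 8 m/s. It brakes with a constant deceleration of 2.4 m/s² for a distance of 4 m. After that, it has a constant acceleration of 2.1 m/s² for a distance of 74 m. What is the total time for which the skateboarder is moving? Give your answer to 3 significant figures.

6.34 s

Phase 1 (decelerating): v₀ = 8.00 m/s, a = -2.4 m/s².
v² = v₀² + 2aΔx = 8.00² + 2·-2.4·4 = 44.8 → v = 6.69 m/s
t = (v − v₀)/a = (6.69 − 8.00)/-2.4 = 0.544 s

Phase 2 (accelerating): v₀ = 6.69 m/s, a = 2.1 m/s².
v² = v₀² + 2aΔx = 6.69² + 2·2.1·74 = 356 → v = 18.9 m/s
t = (v − v₀)/a = (18.9 − 6.69)/2.1 = 5.79 s
Total time = 0.544 + 5.79 = 6.34 s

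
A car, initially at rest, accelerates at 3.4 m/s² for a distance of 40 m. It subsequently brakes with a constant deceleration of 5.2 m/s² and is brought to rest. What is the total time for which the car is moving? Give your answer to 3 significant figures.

Phase 1 (accelerating): v₀ = 0 m/s, a = 3.4 m/s².
v² = v₀² + 2aΔx = 0² + 2·3.4·40 = 272 → v = 16.5 m/s
t = (v − v₀)/a = (16.5 − 0)/3.4 = 4.85 s

Phase 2 (decelerating): v₀ = 16.5 m/s, a = -5.2 m/s².
v = v₀ + at → t = (0 − 16.5) / -5.2 = 3.17 s
v² = v₀² + 2aΔx → Δx = (0² − 16.5²)/(2·-5.2) = 26.2 m
Total time = 4.85 + 3.17 = 8.02 s

8.02 s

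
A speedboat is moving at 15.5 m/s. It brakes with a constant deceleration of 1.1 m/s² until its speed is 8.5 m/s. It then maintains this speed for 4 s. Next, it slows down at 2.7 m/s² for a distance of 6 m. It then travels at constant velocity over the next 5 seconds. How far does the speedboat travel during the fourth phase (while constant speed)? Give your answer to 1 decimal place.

31.6 m

Phase 1 (decelerating): v₀ = 15.5 m/s, a = -1.1 m/s².
v = v₀ + at → t = (8.5 − 15.5) / -1.1 = 6.36 s
v² = v₀² + 2aΔx → Δx = (8.5² − 15.5²)/(2·-1.1) = 76.4 m

Phase 2 (constant speed): v₀ = 8.50 m/s, a = 0 m/s².
v = v₀ + at = 8.50 + (0)(4) = 8.50 m/s
Δx = v₀t + ½at² = 8.50·4 + 0.5·0·4² = 34.0 m

Phase 3 (decelerating): v₀ = 8.50 m/s, a = -2.7 m/s².
v² = v₀² + 2aΔx = 8.50² + 2·-2.7·6 = 39.8 → v = 6.31 m/s
t = (v − v₀)/a = (6.31 − 8.50)/-2.7 = 0.810 s

Phase 4 (constant speed): v₀ = 6.31 m/s, a = 0 m/s².
v = v₀ + at = 6.31 + (0)(5) = 6.31 m/s
Δx = v₀t + ½at² = 6.31·5 + 0.5·0·5² = 31.6 m
Distance in phase 4 = 31.6 m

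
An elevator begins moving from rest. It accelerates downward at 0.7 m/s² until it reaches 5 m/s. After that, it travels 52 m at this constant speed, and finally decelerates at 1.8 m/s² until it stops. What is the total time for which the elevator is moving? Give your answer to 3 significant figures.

20.3 s

Phase 1 (accelerating): v₀ = 0 m/s, a = 0.7 m/s².
v = v₀ + at → t = (5 − 0) / 0.7 = 7.14 s
v² = v₀² + 2aΔx → Δx = (5² − 0²)/(2·0.7) = 17.9 m

Phase 2 (constant speed): v₀ = 5.00 m/s, a = 0 m/s².
Constant speed: t = d/v = 52/5.00 = 10.4 s

Phase 3 (decelerating): v₀ = 5.00 m/s, a = -1.8 m/s².
v = v₀ + at → t = (0 − 5.00) / -1.8 = 2.78 s
v² = v₀² + 2aΔx → Δx = (0² − 5.00²)/(2·-1.8) = 6.94 m
Total time = 7.14 + 10.4 + 2.78 = 20.3 s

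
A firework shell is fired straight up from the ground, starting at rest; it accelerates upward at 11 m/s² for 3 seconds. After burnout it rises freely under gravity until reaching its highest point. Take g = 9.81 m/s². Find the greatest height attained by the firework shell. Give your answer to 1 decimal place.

105.0 m

Phase 1 (powered ascent): v₀ = 0 m/s, a = 11 m/s².
v = v₀ + at = 0 + (11)(3) = 33.0 m/s
Δx = v₀t + ½at² = 0·3 + 0.5·11·3² = 49.5 m

Phase 2 (coasting upward): v₀ = 33.0 m/s, a = -9.81 m/s².
v = v₀ + at → t = (0 − 33.0) / -9.81 = 3.36 s
v² = v₀² + 2aΔx → Δx = (0² − 33.0²)/(2·-9.81) = 55.5 m
Maximum height = 49.5 + 55.5 = 105 m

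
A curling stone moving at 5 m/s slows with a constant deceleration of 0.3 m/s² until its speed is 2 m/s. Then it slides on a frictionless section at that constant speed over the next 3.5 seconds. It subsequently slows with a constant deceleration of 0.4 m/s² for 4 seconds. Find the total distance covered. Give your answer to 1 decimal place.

46.8 m

Phase 1 (decelerating): v₀ = 5.00 m/s, a = -0.3 m/s².
v = v₀ + at → t = (2 − 5.00) / -0.3 = 10.0 s
v² = v₀² + 2aΔx → Δx = (2² − 5.00²)/(2·-0.3) = 35.0 m

Phase 2 (constant speed): v₀ = 2.00 m/s, a = 0 m/s².
v = v₀ + at = 2.00 + (0)(3.5) = 2.00 m/s
Δx = v₀t + ½at² = 2.00·3.5 + 0.5·0·3.5² = 7.00 m

Phase 3 (decelerating): v₀ = 2.00 m/s, a = -0.4 m/s².
v = v₀ + at = 2.00 + (-0.4)(4) = 0.400 m/s
Δx = v₀t + ½at² = 2.00·4 + 0.5·-0.4·4² = 4.80 m
Total distance = 35.0 + 7.00 + 4.80 = 46.8 m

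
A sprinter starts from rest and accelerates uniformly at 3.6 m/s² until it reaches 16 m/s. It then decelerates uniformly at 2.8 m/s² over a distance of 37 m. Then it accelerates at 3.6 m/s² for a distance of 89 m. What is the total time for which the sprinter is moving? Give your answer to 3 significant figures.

Phase 1 (accelerating): v₀ = 0 m/s, a = 3.6 m/s².
v = v₀ + at → t = (16 − 0) / 3.6 = 4.44 s
v² = v₀² + 2aΔx → Δx = (16² − 0²)/(2·3.6) = 35.6 m

Phase 2 (decelerating): v₀ = 16.0 m/s, a = -2.8 m/s².
v² = v₀² + 2aΔx = 16.0² + 2·-2.8·37 = 48.8 → v = 6.99 m/s
t = (v − v₀)/a = (6.99 − 16.0)/-2.8 = 3.22 s

Phase 3 (accelerating): v₀ = 6.99 m/s, a = 3.6 m/s².
v² = v₀² + 2aΔx = 6.99² + 2·3.6·89 = 690 → v = 26.3 m/s
t = (v − v₀)/a = (26.3 − 6.99)/3.6 = 5.35 s
Total time = 4.44 + 3.22 + 5.35 = 13.0 s

13.0 s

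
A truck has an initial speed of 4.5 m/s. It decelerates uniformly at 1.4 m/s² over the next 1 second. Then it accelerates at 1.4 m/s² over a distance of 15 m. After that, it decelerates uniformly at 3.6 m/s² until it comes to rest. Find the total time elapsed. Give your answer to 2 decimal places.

5.91 s

Phase 1 (decelerating): v₀ = 4.50 m/s, a = -1.4 m/s².
v = v₀ + at = 4.50 + (-1.4)(1) = 3.10 m/s
Δx = v₀t + ½at² = 4.50·1 + 0.5·-1.4·1² = 3.80 m

Phase 2 (accelerating): v₀ = 3.10 m/s, a = 1.4 m/s².
v² = v₀² + 2aΔx = 3.10² + 2·1.4·15 = 51.6 → v = 7.18 m/s
t = (v − v₀)/a = (7.18 − 3.10)/1.4 = 2.92 s

Phase 3 (decelerating): v₀ = 7.18 m/s, a = -3.6 m/s².
v = v₀ + at → t = (0 − 7.18) / -3.6 = 2.00 s
v² = v₀² + 2aΔx → Δx = (0² − 7.18²)/(2·-3.6) = 7.17 m
Total time = 1.00 + 2.92 + 2.00 = 5.91 s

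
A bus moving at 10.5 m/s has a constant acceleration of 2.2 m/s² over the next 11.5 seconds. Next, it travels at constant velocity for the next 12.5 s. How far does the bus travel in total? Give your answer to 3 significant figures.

714 m

Phase 1 (accelerating): v₀ = 10.5 m/s, a = 2.2 m/s².
v = v₀ + at = 10.5 + (2.2)(11.5) = 35.8 m/s
Δx = v₀t + ½at² = 10.5·11.5 + 0.5·2.2·11.5² = 266 m

Phase 2 (constant speed): v₀ = 35.8 m/s, a = 0 m/s².
v = v₀ + at = 35.8 + (0)(12.5) = 35.8 m/s
Δx = v₀t + ½at² = 35.8·12.5 + 0.5·0·12.5² = 447 m
Total distance = 266 + 447 = 714 m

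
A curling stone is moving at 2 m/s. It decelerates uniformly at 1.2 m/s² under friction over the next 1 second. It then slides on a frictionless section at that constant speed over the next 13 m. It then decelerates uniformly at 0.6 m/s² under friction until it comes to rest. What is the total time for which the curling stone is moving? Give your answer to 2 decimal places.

Phase 1 (decelerating): v₀ = 2.00 m/s, a = -1.2 m/s².
v = v₀ + at = 2.00 + (-1.2)(1) = 0.800 m/s
Δx = v₀t + ½at² = 2.00·1 + 0.5·-1.2·1² = 1.40 m

Phase 2 (constant speed): v₀ = 0.800 m/s, a = 0 m/s².
Constant speed: t = d/v = 13/0.800 = 16.2 s

Phase 3 (decelerating): v₀ = 0.800 m/s, a = -0.6 m/s².
v = v₀ + at → t = (0 − 0.800) / -0.6 = 1.33 s
v² = v₀² + 2aΔx → Δx = (0² − 0.800²)/(2·-0.6) = 0.533 m
Total time = 1.00 + 16.2 + 1.33 = 18.6 s

18.58 s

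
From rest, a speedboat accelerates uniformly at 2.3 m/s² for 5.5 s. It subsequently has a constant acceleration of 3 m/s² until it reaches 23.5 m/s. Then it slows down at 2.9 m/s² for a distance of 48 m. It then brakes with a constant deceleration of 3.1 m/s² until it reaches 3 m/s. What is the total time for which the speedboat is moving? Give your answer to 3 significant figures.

15.9 s

Phase 1 (accelerating): v₀ = 0 m/s, a = 2.3 m/s².
v = v₀ + at = 0 + (2.3)(5.5) = 12.6 m/s
Δx = v₀t + ½at² = 0·5.5 + 0.5·2.3·5.5² = 34.8 m

Phase 2 (accelerating): v₀ = 12.6 m/s, a = 3 m/s².
v = v₀ + at → t = (23.5 − 12.6) / 3 = 3.62 s
v² = v₀² + 2aΔx → Δx = (23.5² − 12.6²)/(2·3) = 65.4 m

Phase 3 (decelerating): v₀ = 23.5 m/s, a = -2.9 m/s².
v² = v₀² + 2aΔx = 23.5² + 2·-2.9·48 = 274 → v = 16.5 m/s
t = (v − v₀)/a = (16.5 − 23.5)/-2.9 = 2.40 s

Phase 4 (decelerating): v₀ = 16.5 m/s, a = -3.1 m/s².
v = v₀ + at → t = (3 − 16.5) / -3.1 = 4.37 s
v² = v₀² + 2aΔx → Δx = (3² − 16.5²)/(2·-3.1) = 42.7 m
Total time = 5.50 + 3.62 + 2.40 + 4.37 = 15.9 s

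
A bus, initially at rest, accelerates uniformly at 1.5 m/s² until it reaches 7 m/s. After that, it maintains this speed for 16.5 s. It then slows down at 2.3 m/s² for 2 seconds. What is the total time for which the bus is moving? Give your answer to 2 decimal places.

Phase 1 (accelerating): v₀ = 0 m/s, a = 1.5 m/s².
v = v₀ + at → t = (7 − 0) / 1.5 = 4.67 s
v² = v₀² + 2aΔx → Δx = (7² − 0²)/(2·1.5) = 16.3 m

Phase 2 (constant speed): v₀ = 7.00 m/s, a = 0 m/s².
v = v₀ + at = 7.00 + (0)(16.5) = 7.00 m/s
Δx = v₀t + ½at² = 7.00·16.5 + 0.5·0·16.5² = 116 m

Phase 3 (decelerating): v₀ = 7.00 m/s, a = -2.3 m/s².
v = v₀ + at = 7.00 + (-2.3)(2) = 2.40 m/s
Δx = v₀t + ½at² = 7.00·2 + 0.5·-2.3·2² = 9.40 m
Total time = 4.67 + 16.5 + 2.00 = 23.2 s

23.17 s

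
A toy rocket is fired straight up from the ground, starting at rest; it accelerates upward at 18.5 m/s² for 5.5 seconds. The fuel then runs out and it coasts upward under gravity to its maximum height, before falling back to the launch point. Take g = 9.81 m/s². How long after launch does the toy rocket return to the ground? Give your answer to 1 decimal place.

28.7 s

Phase 1 (powered ascent): v₀ = 0 m/s, a = 18.5 m/s².
v = v₀ + at = 0 + (18.5)(5.5) = 102 m/s
Δx = v₀t + ½at² = 0·5.5 + 0.5·18.5·5.5² = 280 m

Phase 2 (coasting upward): v₀ = 102 m/s, a = -9.81 m/s².
v = v₀ + at → t = (0 − 102) / -9.81 = 10.4 s
v² = v₀² + 2aΔx → Δx = (0² − 102²)/(2·-9.81) = 528 m

Phase 3 (free fall): v₀ = 0 m/s, a = -9.81 m/s².
Falls 807 m from rest: t = √(2·807/9.81) = 12.8 s; v = g·t = 126 m/s.
Total time = 5.50 + 10.4 + 12.8 = 28.7 s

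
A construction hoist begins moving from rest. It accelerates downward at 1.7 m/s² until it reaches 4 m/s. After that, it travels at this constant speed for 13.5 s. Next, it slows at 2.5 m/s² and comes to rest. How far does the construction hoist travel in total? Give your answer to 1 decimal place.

Phase 1 (accelerating): v₀ = 0 m/s, a = 1.7 m/s².
v = v₀ + at → t = (4 − 0) / 1.7 = 2.35 s
v² = v₀² + 2aΔx → Δx = (4² − 0²)/(2·1.7) = 4.71 m

Phase 2 (constant speed): v₀ = 4.00 m/s, a = 0 m/s².
v = v₀ + at = 4.00 + (0)(13.5) = 4.00 m/s
Δx = v₀t + ½at² = 4.00·13.5 + 0.5·0·13.5² = 54.0 m

Phase 3 (decelerating): v₀ = 4.00 m/s, a = -2.5 m/s².
v = v₀ + at → t = (0 − 4.00) / -2.5 = 1.60 s
v² = v₀² + 2aΔx → Δx = (0² − 4.00²)/(2·-2.5) = 3.20 m
Total distance = 4.71 + 54.0 + 3.20 = 61.9 m

61.9 m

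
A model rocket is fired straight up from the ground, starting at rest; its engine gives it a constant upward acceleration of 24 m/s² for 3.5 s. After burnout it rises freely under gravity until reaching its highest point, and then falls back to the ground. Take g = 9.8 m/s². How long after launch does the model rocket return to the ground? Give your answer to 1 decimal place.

22.2 s

Phase 1 (powered ascent): v₀ = 0 m/s, a = 24 m/s².
v = v₀ + at = 0 + (24)(3.5) = 84.0 m/s
Δx = v₀t + ½at² = 0·3.5 + 0.5·24·3.5² = 147 m

Phase 2 (coasting upward): v₀ = 84.0 m/s, a = -9.8 m/s².
v = v₀ + at → t = (0 − 84.0) / -9.8 = 8.57 s
v² = v₀² + 2aΔx → Δx = (0² − 84.0²)/(2·-9.8) = 360 m

Phase 3 (free fall): v₀ = 0 m/s, a = -9.8 m/s².
Falls 507 m from rest: t = √(2·507/9.8) = 10.2 s; v = g·t = 99.7 m/s.
Total time = 3.50 + 8.57 + 10.2 = 22.2 s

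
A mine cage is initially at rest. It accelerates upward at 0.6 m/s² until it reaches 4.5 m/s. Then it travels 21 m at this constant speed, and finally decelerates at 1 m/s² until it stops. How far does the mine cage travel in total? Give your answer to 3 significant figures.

Phase 1 (accelerating): v₀ = 0 m/s, a = 0.6 m/s².
v = v₀ + at → t = (4.5 − 0) / 0.6 = 7.50 s
v² = v₀² + 2aΔx → Δx = (4.5² − 0²)/(2·0.6) = 16.9 m

Phase 2 (constant speed): v₀ = 4.50 m/s, a = 0 m/s².
Constant speed: t = d/v = 21/4.50 = 4.67 s

Phase 3 (decelerating): v₀ = 4.50 m/s, a = -1 m/s².
v = v₀ + at → t = (0 − 4.50) / -1 = 4.50 s
v² = v₀² + 2aΔx → Δx = (0² − 4.50²)/(2·-1) = 10.1 m
Total distance = 16.9 + 21.0 + 10.1 = 48.0 m

48.0 m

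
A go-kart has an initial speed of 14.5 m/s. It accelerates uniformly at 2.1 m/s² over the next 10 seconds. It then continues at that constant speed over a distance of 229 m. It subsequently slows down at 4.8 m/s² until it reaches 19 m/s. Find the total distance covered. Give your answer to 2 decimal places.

Phase 1 (accelerating): v₀ = 14.5 m/s, a = 2.1 m/s².
v = v₀ + at = 14.5 + (2.1)(10) = 35.5 m/s
Δx = v₀t + ½at² = 14.5·10 + 0.5·2.1·10² = 250 m

Phase 2 (constant speed): v₀ = 35.5 m/s, a = 0 m/s².
Constant speed: t = d/v = 229/35.5 = 6.45 s

Phase 3 (decelerating): v₀ = 35.5 m/s, a = -4.8 m/s².
v = v₀ + at → t = (19 − 35.5) / -4.8 = 3.44 s
v² = v₀² + 2aΔx → Δx = (19² − 35.5²)/(2·-4.8) = 93.7 m
Total distance = 250 + 229 + 93.7 = 573 m

572.67 m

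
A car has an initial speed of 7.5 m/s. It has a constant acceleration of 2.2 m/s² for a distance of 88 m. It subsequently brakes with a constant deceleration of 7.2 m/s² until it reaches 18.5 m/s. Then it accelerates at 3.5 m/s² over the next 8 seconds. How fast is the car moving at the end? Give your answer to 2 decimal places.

46.50 m/s

Phase 1 (accelerating): v₀ = 7.50 m/s, a = 2.2 m/s².
v² = v₀² + 2aΔx = 7.50² + 2·2.2·88 = 443 → v = 21.1 m/s
t = (v − v₀)/a = (21.1 − 7.50)/2.2 = 6.16 s

Phase 2 (decelerating): v₀ = 21.1 m/s, a = -7.2 m/s².
v = v₀ + at → t = (18.5 − 21.1) / -7.2 = 0.355 s
v² = v₀² + 2aΔx → Δx = (18.5² − 21.1²)/(2·-7.2) = 7.03 m

Phase 3 (accelerating): v₀ = 18.5 m/s, a = 3.5 m/s².
v = v₀ + at = 18.5 + (3.5)(8) = 46.5 m/s
Δx = v₀t + ½at² = 18.5·8 + 0.5·3.5·8² = 260 m
Final speed = 46.5 m/s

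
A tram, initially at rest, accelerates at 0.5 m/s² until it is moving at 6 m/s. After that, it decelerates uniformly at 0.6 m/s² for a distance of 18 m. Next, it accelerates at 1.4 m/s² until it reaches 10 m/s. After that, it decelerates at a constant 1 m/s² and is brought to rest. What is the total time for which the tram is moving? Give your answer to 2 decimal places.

30.11 s

Phase 1 (accelerating): v₀ = 0 m/s, a = 0.5 m/s².
v = v₀ + at → t = (6 − 0) / 0.5 = 12.0 s
v² = v₀² + 2aΔx → Δx = (6² − 0²)/(2·0.5) = 36.0 m

Phase 2 (decelerating): v₀ = 6.00 m/s, a = -0.6 m/s².
v² = v₀² + 2aΔx = 6.00² + 2·-0.6·18 = 14.4 → v = 3.79 m/s
t = (v − v₀)/a = (3.79 − 6.00)/-0.6 = 3.68 s

Phase 3 (accelerating): v₀ = 3.79 m/s, a = 1.4 m/s².
v = v₀ + at → t = (10 − 3.79) / 1.4 = 4.43 s
v² = v₀² + 2aΔx → Δx = (10² − 3.79²)/(2·1.4) = 30.6 m

Phase 4 (decelerating): v₀ = 10.0 m/s, a = -1 m/s².
v = v₀ + at → t = (0 − 10.0) / -1 = 10.0 s
v² = v₀² + 2aΔx → Δx = (0² − 10.0²)/(2·-1) = 50.0 m
Total time = 12.0 + 3.68 + 4.43 + 10.0 = 30.1 s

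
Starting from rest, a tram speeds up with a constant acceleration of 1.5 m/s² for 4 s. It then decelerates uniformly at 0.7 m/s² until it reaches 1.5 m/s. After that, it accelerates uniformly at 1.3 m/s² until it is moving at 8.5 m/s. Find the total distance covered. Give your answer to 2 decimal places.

63.03 m

Phase 1 (accelerating): v₀ = 0 m/s, a = 1.5 m/s².
v = v₀ + at = 0 + (1.5)(4) = 6.00 m/s
Δx = v₀t + ½at² = 0·4 + 0.5·1.5·4² = 12.0 m

Phase 2 (decelerating): v₀ = 6.00 m/s, a = -0.7 m/s².
v = v₀ + at → t = (1.5 − 6.00) / -0.7 = 6.43 s
v² = v₀² + 2aΔx → Δx = (1.5² − 6.00²)/(2·-0.7) = 24.1 m

Phase 3 (accelerating): v₀ = 1.50 m/s, a = 1.3 m/s².
v = v₀ + at → t = (8.5 − 1.50) / 1.3 = 5.38 s
v² = v₀² + 2aΔx → Δx = (8.5² − 1.50²)/(2·1.3) = 26.9 m
Total distance = 12.0 + 24.1 + 26.9 = 63.0 m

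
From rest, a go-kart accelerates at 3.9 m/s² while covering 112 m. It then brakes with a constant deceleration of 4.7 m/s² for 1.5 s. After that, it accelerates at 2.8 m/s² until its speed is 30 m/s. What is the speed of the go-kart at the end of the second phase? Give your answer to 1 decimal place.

Phase 1 (accelerating): v₀ = 0 m/s, a = 3.9 m/s².
v² = v₀² + 2aΔx = 0² + 2·3.9·112 = 874 → v = 29.6 m/s
t = (v − v₀)/a = (29.6 − 0)/3.9 = 7.58 s

Phase 2 (decelerating): v₀ = 29.6 m/s, a = -4.7 m/s².
v = v₀ + at = 29.6 + (-4.7)(1.5) = 22.5 m/s
Δx = v₀t + ½at² = 29.6·1.5 + 0.5·-4.7·1.5² = 39.0 m
Speed at end of phase 2 = 22.5 m/s

22.5 m/s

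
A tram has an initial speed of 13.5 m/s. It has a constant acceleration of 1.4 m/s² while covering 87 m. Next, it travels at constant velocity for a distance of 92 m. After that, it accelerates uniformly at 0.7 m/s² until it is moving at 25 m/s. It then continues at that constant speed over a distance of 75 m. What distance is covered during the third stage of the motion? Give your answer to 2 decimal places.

142.25 m

Phase 1 (accelerating): v₀ = 13.5 m/s, a = 1.4 m/s².
v² = v₀² + 2aΔx = 13.5² + 2·1.4·87 = 426 → v = 20.6 m/s
t = (v − v₀)/a = (20.6 − 13.5)/1.4 = 5.10 s

Phase 2 (constant speed): v₀ = 20.6 m/s, a = 0 m/s².
Constant speed: t = d/v = 92/20.6 = 4.46 s

Phase 3 (accelerating): v₀ = 20.6 m/s, a = 0.7 m/s².
v = v₀ + at → t = (25 − 20.6) / 0.7 = 6.23 s
v² = v₀² + 2aΔx → Δx = (25² − 20.6²)/(2·0.7) = 142 m
Distance in phase 3 = 142 m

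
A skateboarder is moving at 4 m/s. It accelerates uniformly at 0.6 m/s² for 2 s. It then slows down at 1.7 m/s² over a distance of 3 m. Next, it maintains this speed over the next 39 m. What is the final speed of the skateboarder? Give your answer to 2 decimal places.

4.10 m/s

Phase 1 (accelerating): v₀ = 4.00 m/s, a = 0.6 m/s².
v = v₀ + at = 4.00 + (0.6)(2) = 5.20 m/s
Δx = v₀t + ½at² = 4.00·2 + 0.5·0.6·2² = 9.20 m

Phase 2 (decelerating): v₀ = 5.20 m/s, a = -1.7 m/s².
v² = v₀² + 2aΔx = 5.20² + 2·-1.7·3 = 16.8 → v = 4.10 m/s
t = (v − v₀)/a = (4.10 − 5.20)/-1.7 = 0.645 s

Phase 3 (constant speed): v₀ = 4.10 m/s, a = 0 m/s².
Constant speed: t = d/v = 39/4.10 = 9.50 s
Final speed = 4.10 m/s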